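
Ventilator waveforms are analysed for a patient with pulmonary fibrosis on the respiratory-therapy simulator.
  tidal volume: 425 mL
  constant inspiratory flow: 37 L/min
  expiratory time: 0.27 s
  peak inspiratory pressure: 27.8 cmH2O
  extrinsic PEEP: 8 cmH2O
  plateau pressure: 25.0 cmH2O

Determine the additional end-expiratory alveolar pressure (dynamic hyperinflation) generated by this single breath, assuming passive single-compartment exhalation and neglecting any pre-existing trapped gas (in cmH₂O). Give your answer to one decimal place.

Flow: 37 L/min ÷ 60 = 0.6167 L/s.
R = (PIP − Pplat)/V̇ = (27.8 − 25.0) / 0.6167 = 2.8/0.6167 = 4.54 cmH2O·s/L.
C = Vt/(Pplat − PEEP) = 425.0 / (25.0 − 8) = 425.0/17.0 = 25.0 mL/cmH2O.
τ = R × C = 4.54 × 0.025 L/cmH2O = 0.1135 s.
Fraction remaining = e^(−Te/τ) = e^(−0.27/0.1135) = 0.09266; trapped volume = 425.0 × 0.09266 = 39.381 mL.
Additional alveolar pressure from trapping ≈ V_trapped / C = 39.381 / 25.0 = 1.575 cmH2O.

1.6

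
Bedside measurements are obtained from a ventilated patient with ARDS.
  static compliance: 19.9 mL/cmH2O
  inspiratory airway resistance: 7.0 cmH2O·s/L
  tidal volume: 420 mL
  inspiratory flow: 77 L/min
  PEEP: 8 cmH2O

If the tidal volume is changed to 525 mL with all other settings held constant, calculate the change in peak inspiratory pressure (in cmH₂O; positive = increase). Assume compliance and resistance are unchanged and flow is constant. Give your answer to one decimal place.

5.3

PIP = Vt/C + R·V̇ + PEEP (constant-flow equation of motion).
Only the elastic term changes: ΔPIP = ΔVt / C = (525 − 420) / 19.9 = 5.276 cmH2O.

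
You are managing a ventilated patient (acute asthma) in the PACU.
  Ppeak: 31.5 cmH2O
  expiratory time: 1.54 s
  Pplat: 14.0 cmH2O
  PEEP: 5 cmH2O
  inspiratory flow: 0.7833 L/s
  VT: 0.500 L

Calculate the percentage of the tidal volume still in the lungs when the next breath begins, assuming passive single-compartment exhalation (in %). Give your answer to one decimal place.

28.9

R = (PIP − Pplat)/V̇ = (31.5 − 14.0) / 0.7833 = 17.5/0.7833 = 22.341 cmH2O·s/L.
C = Vt/(Pplat − PEEP) = 500.0 / (14.0 − 5) = 500.0/9.0 = 55.556 mL/cmH2O.
τ = R × C = 22.341 × 0.05556 L/cmH2O = 1.241 s.
Fraction remaining at end-expiration = e^(−Te/τ) = e^(−1.54/1.241) = 0.2891 → 28.91%.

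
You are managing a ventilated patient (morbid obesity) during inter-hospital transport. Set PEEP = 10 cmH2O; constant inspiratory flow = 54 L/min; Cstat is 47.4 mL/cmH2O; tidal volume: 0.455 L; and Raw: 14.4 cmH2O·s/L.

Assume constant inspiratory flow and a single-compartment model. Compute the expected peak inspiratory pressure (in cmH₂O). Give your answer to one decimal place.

32.6

Flow: 54 L/min ÷ 60 = 0.9 L/s.
Equation of motion (constant flow): PIP = Vt/C + R·V̇ + PEEP.
PIP = 455/47.4 + 14.4×0.9 + 10 = 9.599 + 12.96 + 10 = 32.559 cmH2O.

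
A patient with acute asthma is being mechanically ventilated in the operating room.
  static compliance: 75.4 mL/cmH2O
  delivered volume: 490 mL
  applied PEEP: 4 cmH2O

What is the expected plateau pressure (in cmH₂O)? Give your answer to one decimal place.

Pplat = PEEP + Vt / Cstat = 4 + 490 / 75.4 = 4 + 6.499 = 10.499 cmH2O.

10.5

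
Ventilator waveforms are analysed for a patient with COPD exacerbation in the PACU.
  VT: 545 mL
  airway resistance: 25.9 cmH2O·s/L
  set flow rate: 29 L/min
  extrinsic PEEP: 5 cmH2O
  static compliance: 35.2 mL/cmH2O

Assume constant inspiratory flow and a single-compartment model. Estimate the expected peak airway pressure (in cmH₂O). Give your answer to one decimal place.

Flow: 29 L/min ÷ 60 = 0.4833 L/s.
Equation of motion (constant flow): PIP = Vt/C + R·V̇ + PEEP.
PIP = 545/35.2 + 25.9×0.4833 + 5 = 15.483 + 12.517 + 5 = 33.0 cmH2O.

33.0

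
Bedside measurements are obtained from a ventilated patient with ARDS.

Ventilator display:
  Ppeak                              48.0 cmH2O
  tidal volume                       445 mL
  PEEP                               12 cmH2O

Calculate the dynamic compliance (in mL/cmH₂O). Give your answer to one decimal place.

Dynamic compliance = Vt / (PIP − PEEP) = 445 / (48.0 − 12) = 445 / 36.0 = 12.361 mL/cmH2O.

12.4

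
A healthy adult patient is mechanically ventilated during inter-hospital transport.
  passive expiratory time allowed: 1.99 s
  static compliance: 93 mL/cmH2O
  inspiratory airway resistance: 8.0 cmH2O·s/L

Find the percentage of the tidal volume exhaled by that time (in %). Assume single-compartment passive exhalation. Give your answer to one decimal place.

93.1

τ = R × C = 8.0 × 93 mL/cmH2O = 8.0 × 0.093 L/cmH2O = 0.744 s.
Passive exhalation: V(t)/V₀ = e^(−t/τ) = e^(−1.99/0.744) = 0.06893.
Fraction exhaled = 1 − 0.06893 = 0.9311 → 93.11%.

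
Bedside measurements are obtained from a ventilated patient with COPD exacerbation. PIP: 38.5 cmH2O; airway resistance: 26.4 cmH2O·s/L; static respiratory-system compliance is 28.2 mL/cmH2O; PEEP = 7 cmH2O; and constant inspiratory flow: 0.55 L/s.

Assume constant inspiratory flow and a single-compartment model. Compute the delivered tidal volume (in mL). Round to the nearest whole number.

479

Equation of motion (constant flow): PIP = Vt/C + R·V̇ + PEEP.
Vt/C = PIP − R·V̇ − PEEP = 38.5 − 14.52 − 7 = 16.98 cmH2O.
Vt = C × 16.98 = 28.2 × 16.98 = 478.84 mL.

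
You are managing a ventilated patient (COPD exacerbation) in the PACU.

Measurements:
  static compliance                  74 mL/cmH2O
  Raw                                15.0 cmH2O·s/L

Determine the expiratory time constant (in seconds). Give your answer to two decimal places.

1.11

τ = R × C = 15.0 × 74 mL/cmH2O = 15.0 × 0.074 L/cmH2O = 1.11 s.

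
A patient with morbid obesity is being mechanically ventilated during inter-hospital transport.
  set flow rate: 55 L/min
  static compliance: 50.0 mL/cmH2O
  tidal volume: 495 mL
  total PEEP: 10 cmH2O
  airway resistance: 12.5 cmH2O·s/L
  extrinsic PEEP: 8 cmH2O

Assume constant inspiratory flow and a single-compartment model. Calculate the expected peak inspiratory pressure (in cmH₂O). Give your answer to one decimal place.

Flow: 55 L/min ÷ 60 = 0.9167 L/s.
Total PEEP = 10 cmH2O (set 8 + intrinsic 2); this is the baseline alveolar pressure.
Equation of motion (constant flow): PIP = Vt/C + R·V̇ + PEEP.
PIP = 495/50.0 + 12.5×0.9167 + 10 = 9.9 + 11.459 + 10 = 31.359 cmH2O.

31.4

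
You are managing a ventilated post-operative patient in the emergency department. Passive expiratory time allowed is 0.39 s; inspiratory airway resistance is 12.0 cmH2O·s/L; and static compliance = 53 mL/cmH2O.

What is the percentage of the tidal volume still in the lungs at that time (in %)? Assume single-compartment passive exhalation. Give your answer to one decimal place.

54.2

τ = R × C = 12.0 × 53 mL/cmH2O = 12.0 × 0.053 L/cmH2O = 0.636 s.
Passive exhalation: V(t)/V₀ = e^(−t/τ) = e^(−0.39/0.636) = 0.5416.
Fraction remaining = 0.5416 → 54.16%.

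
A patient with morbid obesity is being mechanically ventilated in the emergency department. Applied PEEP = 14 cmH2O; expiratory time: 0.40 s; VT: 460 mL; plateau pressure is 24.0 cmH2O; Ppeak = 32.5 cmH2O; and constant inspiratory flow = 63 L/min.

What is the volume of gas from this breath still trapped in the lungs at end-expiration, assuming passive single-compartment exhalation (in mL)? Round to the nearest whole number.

Flow: 63 L/min ÷ 60 = 1.05 L/s.
R = (PIP − Pplat)/V̇ = (32.5 − 24.0) / 1.05 = 8.5/1.05 = 8.095 cmH2O·s/L.
C = Vt/(Pplat − PEEP) = 460.0 / (24.0 − 14) = 460.0/10.0 = 46.0 mL/cmH2O.
τ = R × C = 8.095 × 0.046 L/cmH2O = 0.3724 s.
Fraction remaining = e^(−Te/τ) = e^(−0.40/0.3724) = 0.3416.
Trapped volume = 460.0 × 0.3416 = 157.14 mL.

157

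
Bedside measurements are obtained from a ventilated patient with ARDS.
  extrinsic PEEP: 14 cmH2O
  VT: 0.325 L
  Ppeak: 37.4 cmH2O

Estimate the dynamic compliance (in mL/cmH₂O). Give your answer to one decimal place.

13.9

Dynamic compliance = Vt / (PIP − PEEP) = 325 / (37.4 − 14) = 325 / 23.4 = 13.889 mL/cmH2O.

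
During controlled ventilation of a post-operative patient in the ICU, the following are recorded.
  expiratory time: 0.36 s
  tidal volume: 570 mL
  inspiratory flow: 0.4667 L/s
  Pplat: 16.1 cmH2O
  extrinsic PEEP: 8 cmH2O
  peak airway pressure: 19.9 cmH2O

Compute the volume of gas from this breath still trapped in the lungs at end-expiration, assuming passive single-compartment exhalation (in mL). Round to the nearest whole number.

R = (PIP − Pplat)/V̇ = (19.9 − 16.1) / 0.4667 = 3.8/0.4667 = 8.142 cmH2O·s/L.
C = Vt/(Pplat − PEEP) = 570.0 / (16.1 − 8) = 570.0/8.1 = 70.37 mL/cmH2O.
τ = R × C = 8.142 × 0.07037 L/cmH2O = 0.573 s.
Fraction remaining = e^(−Te/τ) = e^(−0.36/0.573) = 0.5335.
Trapped volume = 570.0 × 0.5335 = 304.1 mL.

304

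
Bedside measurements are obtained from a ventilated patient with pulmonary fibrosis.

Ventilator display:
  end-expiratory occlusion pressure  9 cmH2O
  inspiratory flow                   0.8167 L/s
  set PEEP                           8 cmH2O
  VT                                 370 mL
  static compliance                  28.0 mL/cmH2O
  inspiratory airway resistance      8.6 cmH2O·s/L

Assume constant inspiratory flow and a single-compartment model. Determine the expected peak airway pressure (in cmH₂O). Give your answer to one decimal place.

Total PEEP = 9 cmH2O (set 8 + intrinsic 1); this is the baseline alveolar pressure.
Equation of motion (constant flow): PIP = Vt/C + R·V̇ + PEEP.
PIP = 370/28.0 + 8.6×0.8167 + 9 = 13.214 + 7.024 + 9 = 29.238 cmH2O.

29.2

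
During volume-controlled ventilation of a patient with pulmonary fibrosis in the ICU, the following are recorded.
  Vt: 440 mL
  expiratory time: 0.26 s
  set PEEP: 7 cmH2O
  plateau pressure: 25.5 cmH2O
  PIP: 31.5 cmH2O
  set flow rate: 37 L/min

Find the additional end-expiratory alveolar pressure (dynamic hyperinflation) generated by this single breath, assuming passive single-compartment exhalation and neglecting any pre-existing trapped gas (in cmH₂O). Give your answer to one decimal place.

Flow: 37 L/min ÷ 60 = 0.6167 L/s.
R = (PIP − Pplat)/V̇ = (31.5 − 25.5) / 0.6167 = 6.0/0.6167 = 9.729 cmH2O·s/L.
C = Vt/(Pplat − PEEP) = 440.0 / (25.5 − 7) = 440.0/18.5 = 23.784 mL/cmH2O.
τ = R × C = 9.729 × 0.02378 L/cmH2O = 0.2314 s.
Fraction remaining = e^(−Te/τ) = e^(−0.26/0.2314) = 0.3251; trapped volume = 440.0 × 0.3251 = 143.04 mL.
Additional alveolar pressure from trapping ≈ V_trapped / C = 143.04 / 23.784 = 6.014 cmH2O.

6.0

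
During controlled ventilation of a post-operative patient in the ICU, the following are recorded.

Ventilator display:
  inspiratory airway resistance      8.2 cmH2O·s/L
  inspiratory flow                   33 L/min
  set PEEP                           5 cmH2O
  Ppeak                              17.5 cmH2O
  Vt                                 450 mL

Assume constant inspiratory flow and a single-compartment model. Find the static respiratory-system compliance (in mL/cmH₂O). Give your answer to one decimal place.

56.3

Flow: 33 L/min ÷ 60 = 0.55 L/s.
Equation of motion (constant flow): PIP = Vt/C + R·V̇ + PEEP.
Vt/C = PIP − R·V̇ − PEEP = 17.5 − 8.2×0.55 − 5 = 17.5 − 4.51 − 5 = 7.99 cmH2O.
C = Vt / 7.99 = 450 / 7.99 = 56.32 mL/cmH2O.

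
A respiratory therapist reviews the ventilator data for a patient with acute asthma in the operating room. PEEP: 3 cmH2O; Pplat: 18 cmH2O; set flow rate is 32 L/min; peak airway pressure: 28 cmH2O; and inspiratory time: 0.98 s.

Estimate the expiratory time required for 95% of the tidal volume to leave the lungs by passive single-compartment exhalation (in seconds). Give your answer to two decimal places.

1.96

Flow: 32 L/min ÷ 60 = 0.5333 L/s.
Vt = flow × Ti = 0.5333 L/s × 0.98 s × 1000 mL/L = 522.63 mL.
R = (PIP − Pplat)/V̇ = (28 − 18) / 0.5333 = 10.0/0.5333 = 18.751 cmH2O·s/L.
C = Vt/(Pplat − PEEP) = 522.63 / (18 − 3) = 522.63/15.0 = 34.842 mL/cmH2O.
τ = R × C = 18.751 × 0.03484 L/cmH2O = 0.6533 s.
t = −τ·ln(1 − 0.95) = −0.6533·ln(0.05) = 1.957 s.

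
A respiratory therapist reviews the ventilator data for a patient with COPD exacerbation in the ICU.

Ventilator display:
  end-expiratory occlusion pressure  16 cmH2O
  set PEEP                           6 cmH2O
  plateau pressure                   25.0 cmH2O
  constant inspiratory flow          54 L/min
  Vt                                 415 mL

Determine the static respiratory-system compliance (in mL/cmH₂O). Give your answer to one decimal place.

46.1

End-expiratory occlusion gives total PEEP = 16 cmH2O (intrinsic PEEP = 16 − 6 = 10). Use total PEEP for the elastic gradient.
Cstat = Vt / (Pplat − PEEPtotal) = 415 / (25.0 − 16) = 415 / 9.0 = 46.111 mL/cmH2O.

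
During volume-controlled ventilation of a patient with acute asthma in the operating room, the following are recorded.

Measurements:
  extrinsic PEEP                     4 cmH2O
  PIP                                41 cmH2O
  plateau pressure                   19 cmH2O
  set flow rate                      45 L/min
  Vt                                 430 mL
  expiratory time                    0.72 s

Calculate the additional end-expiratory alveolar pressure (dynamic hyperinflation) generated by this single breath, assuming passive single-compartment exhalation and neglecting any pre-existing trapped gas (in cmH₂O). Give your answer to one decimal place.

Flow: 45 L/min ÷ 60 = 0.75 L/s.
R = (PIP − Pplat)/V̇ = (41 − 19) / 0.75 = 22.0/0.75 = 29.333 cmH2O·s/L.
C = Vt/(Pplat − PEEP) = 430.0 / (19 − 4) = 430.0/15.0 = 28.667 mL/cmH2O.
τ = R × C = 29.333 × 0.02867 L/cmH2O = 0.841 s.
Fraction remaining = e^(−Te/τ) = e^(−0.72/0.841) = 0.4248; trapped volume = 430.0 × 0.4248 = 182.66 mL.
Additional alveolar pressure from trapping ≈ V_trapped / C = 182.66 / 28.667 = 6.372 cmH2O.

6.4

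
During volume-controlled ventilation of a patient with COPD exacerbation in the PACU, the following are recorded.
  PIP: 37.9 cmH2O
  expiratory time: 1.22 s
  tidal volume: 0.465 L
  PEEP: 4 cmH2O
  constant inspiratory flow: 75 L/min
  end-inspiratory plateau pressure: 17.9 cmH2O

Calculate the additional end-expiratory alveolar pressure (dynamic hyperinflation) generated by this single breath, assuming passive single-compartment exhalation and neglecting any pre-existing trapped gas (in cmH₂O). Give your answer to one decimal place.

1.4

Flow: 75 L/min ÷ 60 = 1.25 L/s.
R = (PIP − Pplat)/V̇ = (37.9 − 17.9) / 1.25 = 20.0/1.25 = 16.0 cmH2O·s/L.
C = Vt/(Pplat − PEEP) = 465.0 / (17.9 − 4) = 465.0/13.9 = 33.453 mL/cmH2O.
τ = R × C = 16.0 × 0.03345 L/cmH2O = 0.5352 s.
Fraction remaining = e^(−Te/τ) = e^(−1.22/0.5352) = 0.1023; trapped volume = 465.0 × 0.1023 = 47.57 mL.
Additional alveolar pressure from trapping ≈ V_trapped / C = 47.57 / 33.453 = 1.422 cmH2O.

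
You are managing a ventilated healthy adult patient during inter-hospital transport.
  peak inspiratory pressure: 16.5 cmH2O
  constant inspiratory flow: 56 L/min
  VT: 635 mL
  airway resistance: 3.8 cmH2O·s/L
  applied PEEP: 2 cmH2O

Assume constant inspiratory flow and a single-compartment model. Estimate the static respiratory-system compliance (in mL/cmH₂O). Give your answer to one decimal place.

58.0

Flow: 56 L/min ÷ 60 = 0.9333 L/s.
Equation of motion (constant flow): PIP = Vt/C + R·V̇ + PEEP.
Vt/C = PIP − R·V̇ − PEEP = 16.5 − 3.8×0.9333 − 2 = 16.5 − 3.547 − 2 = 10.953 cmH2O.
C = Vt / 10.953 = 635 / 10.953 = 57.975 mL/cmH2O.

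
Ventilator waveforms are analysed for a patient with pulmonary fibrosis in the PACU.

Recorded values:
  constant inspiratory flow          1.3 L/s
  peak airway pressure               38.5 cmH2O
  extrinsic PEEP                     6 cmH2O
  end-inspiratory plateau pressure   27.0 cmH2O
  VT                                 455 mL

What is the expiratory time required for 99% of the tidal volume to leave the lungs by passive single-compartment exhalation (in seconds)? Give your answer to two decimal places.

0.88

R = (PIP − Pplat)/V̇ = (38.5 − 27.0) / 1.3 = 11.5/1.3 = 8.846 cmH2O·s/L.
C = Vt/(Pplat − PEEP) = 455.0 / (27.0 − 6) = 455.0/21.0 = 21.667 mL/cmH2O.
τ = R × C = 8.846 × 0.02167 L/cmH2O = 0.1917 s.
t = −τ·ln(1 − 0.99) = −0.1917·ln(0.01) = 0.8828 s.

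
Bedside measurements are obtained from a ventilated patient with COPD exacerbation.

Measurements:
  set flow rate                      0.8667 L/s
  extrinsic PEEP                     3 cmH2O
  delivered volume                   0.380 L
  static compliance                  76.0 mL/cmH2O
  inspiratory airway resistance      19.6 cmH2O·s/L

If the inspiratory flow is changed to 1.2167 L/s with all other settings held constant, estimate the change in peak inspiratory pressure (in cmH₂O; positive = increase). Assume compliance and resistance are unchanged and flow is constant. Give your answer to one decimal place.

PIP = Vt/C + R·V̇ + PEEP (constant-flow equation of motion).
Only the resistive term changes: ΔPIP = R × ΔV̇ = 19.6 × (1.2167 − 0.8667) = 19.6 × 0.35 = 6.86 cmH2O.

6.9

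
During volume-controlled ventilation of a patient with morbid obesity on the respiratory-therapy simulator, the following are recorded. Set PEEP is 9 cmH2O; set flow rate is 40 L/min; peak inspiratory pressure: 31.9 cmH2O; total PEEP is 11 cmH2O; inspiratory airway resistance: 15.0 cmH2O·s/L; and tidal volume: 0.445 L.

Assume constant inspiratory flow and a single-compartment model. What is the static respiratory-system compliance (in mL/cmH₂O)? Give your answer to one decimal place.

Flow: 40 L/min ÷ 60 = 0.6667 L/s.
Total PEEP = 11 cmH2O (set 9 + intrinsic 2); this is the baseline alveolar pressure.
Equation of motion (constant flow): PIP = Vt/C + R·V̇ + PEEP.
Vt/C = PIP − R·V̇ − PEEP = 31.9 − 15.0×0.6667 − 11 = 31.9 − 10.001 − 11 = 10.899 cmH2O.
C = Vt / 10.899 = 445 / 10.899 = 40.829 mL/cmH2O.

40.8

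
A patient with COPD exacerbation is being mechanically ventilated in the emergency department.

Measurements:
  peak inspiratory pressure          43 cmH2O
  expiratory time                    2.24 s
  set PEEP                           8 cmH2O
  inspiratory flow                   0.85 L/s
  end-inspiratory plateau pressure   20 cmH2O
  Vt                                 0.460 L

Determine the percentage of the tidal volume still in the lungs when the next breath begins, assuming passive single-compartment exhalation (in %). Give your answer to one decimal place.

11.5

R = (PIP − Pplat)/V̇ = (43 − 20) / 0.85 = 23.0/0.85 = 27.059 cmH2O·s/L.
C = Vt/(Pplat − PEEP) = 460.0 / (20 − 8) = 460.0/12.0 = 38.333 mL/cmH2O.
τ = R × C = 27.059 × 0.03833 L/cmH2O = 1.037 s.
Fraction remaining at end-expiration = e^(−Te/τ) = e^(−2.24/1.037) = 0.1153 → 11.53%.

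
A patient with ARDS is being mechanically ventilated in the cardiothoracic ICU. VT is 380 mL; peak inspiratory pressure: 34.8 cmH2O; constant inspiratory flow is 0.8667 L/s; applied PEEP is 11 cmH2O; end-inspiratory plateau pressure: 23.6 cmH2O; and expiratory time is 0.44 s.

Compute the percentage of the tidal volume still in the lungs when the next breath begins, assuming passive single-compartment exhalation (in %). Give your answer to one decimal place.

R = (PIP − Pplat)/V̇ = (34.8 − 23.6) / 0.8667 = 11.2/0.8667 = 12.923 cmH2O·s/L.
C = Vt/(Pplat − PEEP) = 380.0 / (23.6 − 11) = 380.0/12.6 = 30.159 mL/cmH2O.
τ = R × C = 12.923 × 0.03016 L/cmH2O = 0.3898 s.
Fraction remaining at end-expiration = e^(−Te/τ) = e^(−0.44/0.3898) = 0.3234 → 32.34%.

32.3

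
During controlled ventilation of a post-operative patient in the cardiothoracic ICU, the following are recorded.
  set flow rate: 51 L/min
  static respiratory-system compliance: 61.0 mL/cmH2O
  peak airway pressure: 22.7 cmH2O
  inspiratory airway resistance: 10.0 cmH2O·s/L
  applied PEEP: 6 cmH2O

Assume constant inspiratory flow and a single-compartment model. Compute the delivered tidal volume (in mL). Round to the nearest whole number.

500

Flow: 51 L/min ÷ 60 = 0.85 L/s.
Equation of motion (constant flow): PIP = Vt/C + R·V̇ + PEEP.
Vt/C = PIP − R·V̇ − PEEP = 22.7 − 8.5 − 6 = 8.2 cmH2O.
Vt = C × 8.2 = 61.0 × 8.2 = 500.2 mL.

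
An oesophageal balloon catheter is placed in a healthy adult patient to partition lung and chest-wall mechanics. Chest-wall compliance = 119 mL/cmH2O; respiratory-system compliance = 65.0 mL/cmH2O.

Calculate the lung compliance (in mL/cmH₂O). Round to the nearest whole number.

1/CL = 1/Crs − 1/Ccw.
1/CL = 1/65.0 − 1/119 = 0.006981.
CL = 143.25 mL/cmH2O.

143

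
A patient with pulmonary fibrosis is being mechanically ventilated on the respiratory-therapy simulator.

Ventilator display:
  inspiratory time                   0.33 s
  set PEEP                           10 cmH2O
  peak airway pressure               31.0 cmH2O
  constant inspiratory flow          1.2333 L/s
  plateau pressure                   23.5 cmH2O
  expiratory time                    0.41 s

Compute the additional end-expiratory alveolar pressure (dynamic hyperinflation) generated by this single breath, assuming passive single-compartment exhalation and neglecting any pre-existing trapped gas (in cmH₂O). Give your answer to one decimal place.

Vt = flow × Ti = 1.2333 L/s × 0.33 s × 1000 mL/L = 406.99 mL.
R = (PIP − Pplat)/V̇ = (31.0 − 23.5) / 1.2333 = 7.5/1.2333 = 6.081 cmH2O·s/L.
C = Vt/(Pplat − PEEP) = 406.99 / (23.5 − 10) = 406.99/13.5 = 30.147 mL/cmH2O.
τ = R × C = 6.081 × 0.03015 L/cmH2O = 0.1833 s.
Fraction remaining = e^(−Te/τ) = e^(−0.41/0.1833) = 0.1068; trapped volume = 406.99 × 0.1068 = 43.467 mL.
Additional alveolar pressure from trapping ≈ V_trapped / C = 43.467 / 30.147 = 1.442 cmH2O.

1.4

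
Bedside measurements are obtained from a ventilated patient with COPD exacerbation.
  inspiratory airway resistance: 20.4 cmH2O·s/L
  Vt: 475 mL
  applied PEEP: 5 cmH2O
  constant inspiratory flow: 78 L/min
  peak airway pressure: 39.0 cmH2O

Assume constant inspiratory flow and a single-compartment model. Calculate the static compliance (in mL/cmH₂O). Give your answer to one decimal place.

Flow: 78 L/min ÷ 60 = 1.3 L/s.
Equation of motion (constant flow): PIP = Vt/C + R·V̇ + PEEP.
Vt/C = PIP − R·V̇ − PEEP = 39.0 − 20.4×1.3 − 5 = 39.0 − 26.52 − 5 = 7.48 cmH2O.
C = Vt / 7.48 = 475 / 7.48 = 63.503 mL/cmH2O.

63.5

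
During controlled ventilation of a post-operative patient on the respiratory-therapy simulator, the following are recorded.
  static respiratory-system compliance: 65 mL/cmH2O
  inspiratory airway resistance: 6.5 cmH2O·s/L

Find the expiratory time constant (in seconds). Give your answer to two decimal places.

0.42

τ = R × C = 6.5 × 65 mL/cmH2O = 6.5 × 0.065 L/cmH2O = 0.4225 s.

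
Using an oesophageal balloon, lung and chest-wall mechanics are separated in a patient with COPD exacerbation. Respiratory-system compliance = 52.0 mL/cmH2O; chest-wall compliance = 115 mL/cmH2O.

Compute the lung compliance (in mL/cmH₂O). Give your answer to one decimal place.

1/CL = 1/Crs − 1/Ccw.
1/CL = 1/52.0 − 1/115 = 0.01054.
CL = 94.877 mL/cmH2O.

94.9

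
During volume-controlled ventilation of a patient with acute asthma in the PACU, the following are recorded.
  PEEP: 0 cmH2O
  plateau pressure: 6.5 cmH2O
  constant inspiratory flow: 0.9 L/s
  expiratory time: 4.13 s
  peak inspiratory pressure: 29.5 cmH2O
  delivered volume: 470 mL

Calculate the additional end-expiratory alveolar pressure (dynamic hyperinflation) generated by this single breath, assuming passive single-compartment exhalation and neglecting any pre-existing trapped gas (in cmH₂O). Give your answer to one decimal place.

R = (PIP − Pplat)/V̇ = (29.5 − 6.5) / 0.9 = 23.0/0.9 = 25.556 cmH2O·s/L.
C = Vt/(Pplat − PEEP) = 470.0 / (6.5 − 0) = 470.0/6.5 = 72.308 mL/cmH2O.
τ = R × C = 25.556 × 0.07231 L/cmH2O = 1.848 s.
Fraction remaining = e^(−Te/τ) = e^(−4.13/1.848) = 0.107; trapped volume = 470.0 × 0.107 = 50.29 mL.
Additional alveolar pressure from trapping ≈ V_trapped / C = 50.29 / 72.308 = 0.6955 cmH2O.

0.7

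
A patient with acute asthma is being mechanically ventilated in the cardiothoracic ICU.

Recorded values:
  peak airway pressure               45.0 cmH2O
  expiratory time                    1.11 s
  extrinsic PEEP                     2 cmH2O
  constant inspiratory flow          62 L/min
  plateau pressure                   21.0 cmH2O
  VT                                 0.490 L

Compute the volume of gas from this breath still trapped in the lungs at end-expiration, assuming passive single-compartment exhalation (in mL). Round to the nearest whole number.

77

Flow: 62 L/min ÷ 60 = 1.0333 L/s.
R = (PIP − Pplat)/V̇ = (45.0 − 21.0) / 1.0333 = 24.0/1.0333 = 23.227 cmH2O·s/L.
C = Vt/(Pplat − PEEP) = 490.0 / (21.0 − 2) = 490.0/19.0 = 25.789 mL/cmH2O.
τ = R × C = 23.227 × 0.02579 L/cmH2O = 0.599 s.
Fraction remaining = e^(−Te/τ) = e^(−1.11/0.599) = 0.1568.
Trapped volume = 490.0 × 0.1568 = 76.832 mL.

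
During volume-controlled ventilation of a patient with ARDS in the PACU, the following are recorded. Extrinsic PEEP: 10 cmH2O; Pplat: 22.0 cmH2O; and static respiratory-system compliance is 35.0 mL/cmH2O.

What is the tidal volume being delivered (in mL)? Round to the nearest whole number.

420

Vt = Cstat × (Pplat − PEEP) = 35.0 × (22.0 − 10) = 35.0 × 12.0 = 420.0 mL.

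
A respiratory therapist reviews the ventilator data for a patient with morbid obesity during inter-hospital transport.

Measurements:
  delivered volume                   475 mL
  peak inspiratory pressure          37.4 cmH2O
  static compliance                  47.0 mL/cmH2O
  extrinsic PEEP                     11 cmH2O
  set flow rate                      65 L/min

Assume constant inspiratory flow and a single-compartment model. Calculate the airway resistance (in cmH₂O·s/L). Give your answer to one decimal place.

Flow: 65 L/min ÷ 60 = 1.0833 L/s.
Equation of motion (constant flow): PIP = Vt/C + R·V̇ + PEEP.
R·V̇ = PIP − Vt/C − PEEP = 37.4 − 475/47.0 − 11 = 37.4 − 10.106 − 11 = 16.294 cmH2O.
R = 16.294 / 1.0833 = 15.041 cmH2O·s/L.

15.0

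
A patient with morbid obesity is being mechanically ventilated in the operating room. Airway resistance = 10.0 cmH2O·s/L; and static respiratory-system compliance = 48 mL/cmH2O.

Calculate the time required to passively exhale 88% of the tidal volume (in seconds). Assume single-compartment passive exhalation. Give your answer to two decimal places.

τ = R × C = 10.0 × 48 mL/cmH2O = 10.0 × 0.048 L/cmH2O = 0.48 s.
Exhaled fraction f = 1 − e^(−t/τ) → t = −τ·ln(1 − f) = −0.48·ln(0.12) = 1.018 s.

1.02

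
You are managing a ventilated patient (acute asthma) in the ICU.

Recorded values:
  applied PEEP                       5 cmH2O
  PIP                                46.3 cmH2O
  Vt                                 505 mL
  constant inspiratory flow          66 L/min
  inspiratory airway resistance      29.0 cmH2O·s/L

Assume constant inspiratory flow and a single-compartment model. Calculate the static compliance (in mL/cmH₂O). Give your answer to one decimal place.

Flow: 66 L/min ÷ 60 = 1.1 L/s.
Equation of motion (constant flow): PIP = Vt/C + R·V̇ + PEEP.
Vt/C = PIP − R·V̇ − PEEP = 46.3 − 29.0×1.1 − 5 = 46.3 − 31.9 − 5 = 9.4 cmH2O.
C = Vt / 9.4 = 505 / 9.4 = 53.723 mL/cmH2O.

53.7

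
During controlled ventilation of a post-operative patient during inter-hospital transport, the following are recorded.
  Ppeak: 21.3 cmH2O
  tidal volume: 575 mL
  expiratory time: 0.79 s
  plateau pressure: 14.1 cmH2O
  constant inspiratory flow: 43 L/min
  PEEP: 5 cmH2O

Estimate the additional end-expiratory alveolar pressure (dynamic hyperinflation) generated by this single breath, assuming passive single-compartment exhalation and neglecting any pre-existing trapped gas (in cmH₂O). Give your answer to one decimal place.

Flow: 43 L/min ÷ 60 = 0.7167 L/s.
R = (PIP − Pplat)/V̇ = (21.3 − 14.1) / 0.7167 = 7.2/0.7167 = 10.046 cmH2O·s/L.
C = Vt/(Pplat − PEEP) = 575.0 / (14.1 − 5) = 575.0/9.1 = 63.187 mL/cmH2O.
τ = R × C = 10.046 × 0.06319 L/cmH2O = 0.6348 s.
Fraction remaining = e^(−Te/τ) = e^(−0.79/0.6348) = 0.2881; trapped volume = 575.0 × 0.2881 = 165.66 mL.
Additional alveolar pressure from trapping ≈ V_trapped / C = 165.66 / 63.187 = 2.622 cmH2O.

2.6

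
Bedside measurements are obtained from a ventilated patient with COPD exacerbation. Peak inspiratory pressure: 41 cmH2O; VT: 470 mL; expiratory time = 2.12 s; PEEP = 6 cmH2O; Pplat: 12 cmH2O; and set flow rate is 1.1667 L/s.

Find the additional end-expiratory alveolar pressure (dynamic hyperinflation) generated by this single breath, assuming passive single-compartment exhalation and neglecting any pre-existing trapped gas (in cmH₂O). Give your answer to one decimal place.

R = (PIP − Pplat)/V̇ = (41 − 12) / 1.1667 = 29.0/1.1667 = 24.856 cmH2O·s/L.
C = Vt/(Pplat − PEEP) = 470.0 / (12 − 6) = 470.0/6.0 = 78.333 mL/cmH2O.
τ = R × C = 24.856 × 0.07833 L/cmH2O = 1.947 s.
Fraction remaining = e^(−Te/τ) = e^(−2.12/1.947) = 0.3366; trapped volume = 470.0 × 0.3366 = 158.2 mL.
Additional alveolar pressure from trapping ≈ V_trapped / C = 158.2 / 78.333 = 2.02 cmH2O.

2.0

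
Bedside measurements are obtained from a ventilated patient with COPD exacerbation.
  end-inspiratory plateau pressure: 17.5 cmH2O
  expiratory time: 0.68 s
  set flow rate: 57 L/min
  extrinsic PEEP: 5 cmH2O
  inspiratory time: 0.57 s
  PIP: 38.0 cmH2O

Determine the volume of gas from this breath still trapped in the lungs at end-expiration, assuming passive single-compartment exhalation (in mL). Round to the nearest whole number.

262

Flow: 57 L/min ÷ 60 = 0.95 L/s.
Vt = flow × Ti = 0.95 L/s × 0.57 s × 1000 mL/L = 541.5 mL.
R = (PIP − Pplat)/V̇ = (38.0 − 17.5) / 0.95 = 20.5/0.95 = 21.579 cmH2O·s/L.
C = Vt/(Pplat − PEEP) = 541.5 / (17.5 − 5) = 541.5/12.5 = 43.32 mL/cmH2O.
τ = R × C = 21.579 × 0.04332 L/cmH2O = 0.9348 s.
Fraction remaining = e^(−Te/τ) = e^(−0.68/0.9348) = 0.4831.
Trapped volume = 541.5 × 0.4831 = 261.6 mL.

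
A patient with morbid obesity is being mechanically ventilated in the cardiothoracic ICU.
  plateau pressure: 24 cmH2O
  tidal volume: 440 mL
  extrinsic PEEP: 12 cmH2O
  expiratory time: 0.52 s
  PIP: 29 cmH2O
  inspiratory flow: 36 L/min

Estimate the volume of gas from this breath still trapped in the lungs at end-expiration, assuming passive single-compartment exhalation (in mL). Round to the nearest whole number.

80

Flow: 36 L/min ÷ 60 = 0.6 L/s.
R = (PIP − Pplat)/V̇ = (29 − 24) / 0.6 = 5.0/0.6 = 8.333 cmH2O·s/L.
C = Vt/(Pplat − PEEP) = 440.0 / (24 − 12) = 440.0/12.0 = 36.667 mL/cmH2O.
τ = R × C = 8.333 × 0.03667 L/cmH2O = 0.3056 s.
Fraction remaining = e^(−Te/τ) = e^(−0.52/0.3056) = 0.1824.
Trapped volume = 440.0 × 0.1824 = 80.256 mL.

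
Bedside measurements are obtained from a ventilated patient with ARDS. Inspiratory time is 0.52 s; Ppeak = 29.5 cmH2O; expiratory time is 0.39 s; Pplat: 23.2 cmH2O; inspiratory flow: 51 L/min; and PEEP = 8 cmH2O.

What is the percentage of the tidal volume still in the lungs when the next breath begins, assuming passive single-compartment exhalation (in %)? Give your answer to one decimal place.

Flow: 51 L/min ÷ 60 = 0.85 L/s.
Vt = flow × Ti = 0.85 L/s × 0.52 s × 1000 mL/L = 442.0 mL.
R = (PIP − Pplat)/V̇ = (29.5 − 23.2) / 0.85 = 6.3/0.85 = 7.412 cmH2O·s/L.
C = Vt/(Pplat − PEEP) = 442.0 / (23.2 − 8) = 442.0/15.2 = 29.079 mL/cmH2O.
τ = R × C = 7.412 × 0.02908 L/cmH2O = 0.2155 s.
Fraction remaining at end-expiration = e^(−Te/τ) = e^(−0.39/0.2155) = 0.1637 → 16.37%.

16.4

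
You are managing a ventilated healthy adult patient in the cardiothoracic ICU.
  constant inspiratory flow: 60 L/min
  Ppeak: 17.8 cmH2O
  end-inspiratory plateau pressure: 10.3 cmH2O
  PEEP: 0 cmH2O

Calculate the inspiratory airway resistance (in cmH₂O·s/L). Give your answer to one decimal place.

7.5

Flow: 60 L/min ÷ 60 = 1 L/s.
Raw = (PIP − Pplat) / flow = (17.8 − 10.3) / 1 = 7.5 / 1 = 7.5 cmH2O·s/L.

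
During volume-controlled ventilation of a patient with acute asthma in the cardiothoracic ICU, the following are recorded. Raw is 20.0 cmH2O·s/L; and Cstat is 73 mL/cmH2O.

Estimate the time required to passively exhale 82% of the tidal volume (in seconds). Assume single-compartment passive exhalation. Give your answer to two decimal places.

τ = R × C = 20.0 × 73 mL/cmH2O = 20.0 × 0.073 L/cmH2O = 1.46 s.
Exhaled fraction f = 1 − e^(−t/τ) → t = −τ·ln(1 − f) = −1.46·ln(0.18) = 2.504 s.

2.50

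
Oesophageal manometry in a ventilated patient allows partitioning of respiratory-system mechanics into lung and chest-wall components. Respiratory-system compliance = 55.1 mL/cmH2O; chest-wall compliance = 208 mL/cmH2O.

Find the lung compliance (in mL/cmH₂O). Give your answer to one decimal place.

75.0

1/CL = 1/Crs − 1/Ccw.
1/CL = 1/55.1 − 1/208 = 0.01334.
CL = 74.963 mL/cmH2O.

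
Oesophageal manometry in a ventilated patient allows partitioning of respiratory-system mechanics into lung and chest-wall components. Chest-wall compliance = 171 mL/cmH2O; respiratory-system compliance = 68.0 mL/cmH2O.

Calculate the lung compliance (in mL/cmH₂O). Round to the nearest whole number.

1/CL = 1/Crs − 1/Ccw.
1/CL = 1/68.0 − 1/171 = 0.008858.
CL = 112.89 mL/cmH2O.

113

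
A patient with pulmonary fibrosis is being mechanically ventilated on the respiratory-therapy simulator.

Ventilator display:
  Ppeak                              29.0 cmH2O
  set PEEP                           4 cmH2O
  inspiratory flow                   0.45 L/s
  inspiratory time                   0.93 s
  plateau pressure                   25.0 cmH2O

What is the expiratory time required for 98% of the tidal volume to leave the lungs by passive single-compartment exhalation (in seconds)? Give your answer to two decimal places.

0.69

Vt = flow × Ti = 0.45 L/s × 0.93 s × 1000 mL/L = 418.5 mL.
R = (PIP − Pplat)/V̇ = (29.0 − 25.0) / 0.45 = 4.0/0.45 = 8.889 cmH2O·s/L.
C = Vt/(Pplat − PEEP) = 418.5 / (25.0 − 4) = 418.5/21.0 = 19.929 mL/cmH2O.
τ = R × C = 8.889 × 0.01993 L/cmH2O = 0.1772 s.
t = −τ·ln(1 − 0.98) = −0.1772·ln(0.02) = 0.6932 s.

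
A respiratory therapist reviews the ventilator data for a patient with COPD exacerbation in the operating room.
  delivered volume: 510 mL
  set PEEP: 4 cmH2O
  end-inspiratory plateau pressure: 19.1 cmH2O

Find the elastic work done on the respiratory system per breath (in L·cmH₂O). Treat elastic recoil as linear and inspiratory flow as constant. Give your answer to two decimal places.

3.85

Elastic work ≈ ½ × (Pplat − PEEP) × Vt = 0.5 × (19.1 − 4) × 0.510 L = 0.5 × 15.1 × 0.510 = 3.851 L·cmH2O.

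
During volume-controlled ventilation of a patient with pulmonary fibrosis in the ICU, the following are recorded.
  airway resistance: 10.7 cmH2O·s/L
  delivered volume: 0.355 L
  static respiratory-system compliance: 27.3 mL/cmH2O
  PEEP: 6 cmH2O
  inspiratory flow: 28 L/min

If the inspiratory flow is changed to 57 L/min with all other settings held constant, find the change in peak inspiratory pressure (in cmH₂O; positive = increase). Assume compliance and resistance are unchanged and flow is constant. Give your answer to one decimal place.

5.2

Flow: 28 L/min ÷ 60 = 0.4667 L/s.
New flow: 57 L/min ÷ 60 = 0.95 L/s.
PIP = Vt/C + R·V̇ + PEEP (constant-flow equation of motion).
Only the resistive term changes: ΔPIP = R × ΔV̇ = 10.7 × (0.95 − 0.4667) = 10.7 × 0.4833 = 5.171 cmH2O.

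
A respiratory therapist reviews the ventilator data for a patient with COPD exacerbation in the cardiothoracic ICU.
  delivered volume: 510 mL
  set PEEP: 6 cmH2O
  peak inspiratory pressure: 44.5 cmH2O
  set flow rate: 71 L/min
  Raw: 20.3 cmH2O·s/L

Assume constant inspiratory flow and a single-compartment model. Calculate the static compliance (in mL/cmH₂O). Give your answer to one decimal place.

35.2

Flow: 71 L/min ÷ 60 = 1.1833 L/s.
Equation of motion (constant flow): PIP = Vt/C + R·V̇ + PEEP.
Vt/C = PIP − R·V̇ − PEEP = 44.5 − 20.3×1.1833 − 6 = 44.5 − 24.021 − 6 = 14.479 cmH2O.
C = Vt / 14.479 = 510 / 14.479 = 35.223 mL/cmH2O.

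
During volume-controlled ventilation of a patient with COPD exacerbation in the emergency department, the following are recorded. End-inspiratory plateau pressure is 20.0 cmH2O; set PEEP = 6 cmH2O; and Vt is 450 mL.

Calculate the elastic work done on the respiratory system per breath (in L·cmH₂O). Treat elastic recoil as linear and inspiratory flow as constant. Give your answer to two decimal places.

Elastic work ≈ ½ × (Pplat − PEEP) × Vt = 0.5 × (20.0 − 6) × 0.450 L = 0.5 × 14.0 × 0.450 = 3.15 L·cmH2O.

3.15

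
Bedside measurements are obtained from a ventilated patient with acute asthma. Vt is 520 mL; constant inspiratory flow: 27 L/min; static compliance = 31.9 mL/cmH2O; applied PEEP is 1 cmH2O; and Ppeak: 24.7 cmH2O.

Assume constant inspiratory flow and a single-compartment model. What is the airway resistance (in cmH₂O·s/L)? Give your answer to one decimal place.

16.4

Flow: 27 L/min ÷ 60 = 0.45 L/s.
Equation of motion (constant flow): PIP = Vt/C + R·V̇ + PEEP.
R·V̇ = PIP − Vt/C − PEEP = 24.7 − 520/31.9 − 1 = 24.7 − 16.301 − 1 = 7.399 cmH2O.
R = 7.399 / 0.45 = 16.442 cmH2O·s/L.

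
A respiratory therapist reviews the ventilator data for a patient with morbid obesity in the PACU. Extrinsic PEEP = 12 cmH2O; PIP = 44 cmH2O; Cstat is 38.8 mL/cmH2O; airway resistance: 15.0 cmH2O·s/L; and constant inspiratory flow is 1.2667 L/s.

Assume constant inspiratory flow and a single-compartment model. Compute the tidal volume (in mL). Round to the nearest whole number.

Equation of motion (constant flow): PIP = Vt/C + R·V̇ + PEEP.
Vt/C = PIP − R·V̇ − PEEP = 44 − 19.001 − 12 = 12.999 cmH2O.
Vt = C × 12.999 = 38.8 × 12.999 = 504.36 mL.

504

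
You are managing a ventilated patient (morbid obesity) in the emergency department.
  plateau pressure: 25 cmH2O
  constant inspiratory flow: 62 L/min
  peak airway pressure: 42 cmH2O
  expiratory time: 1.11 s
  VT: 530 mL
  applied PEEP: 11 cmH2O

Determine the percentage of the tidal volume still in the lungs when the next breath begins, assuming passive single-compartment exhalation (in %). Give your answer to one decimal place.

Flow: 62 L/min ÷ 60 = 1.0333 L/s.
R = (PIP − Pplat)/V̇ = (42 − 25) / 1.0333 = 17.0/1.0333 = 16.452 cmH2O·s/L.
C = Vt/(Pplat − PEEP) = 530.0 / (25 − 11) = 530.0/14.0 = 37.857 mL/cmH2O.
τ = R × C = 16.452 × 0.03786 L/cmH2O = 0.6229 s.
Fraction remaining at end-expiration = e^(−Te/τ) = e^(−1.11/0.6229) = 0.1683 → 16.83%.

16.8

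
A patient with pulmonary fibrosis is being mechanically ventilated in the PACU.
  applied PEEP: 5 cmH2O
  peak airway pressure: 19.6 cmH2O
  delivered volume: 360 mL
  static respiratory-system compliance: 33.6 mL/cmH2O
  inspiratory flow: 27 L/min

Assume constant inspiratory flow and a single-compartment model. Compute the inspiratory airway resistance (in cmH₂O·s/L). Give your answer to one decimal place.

8.6

Flow: 27 L/min ÷ 60 = 0.45 L/s.
Equation of motion (constant flow): PIP = Vt/C + R·V̇ + PEEP.
R·V̇ = PIP − Vt/C − PEEP = 19.6 − 360/33.6 − 5 = 19.6 − 10.714 − 5 = 3.886 cmH2O.
R = 3.886 / 0.45 = 8.636 cmH2O·s/L.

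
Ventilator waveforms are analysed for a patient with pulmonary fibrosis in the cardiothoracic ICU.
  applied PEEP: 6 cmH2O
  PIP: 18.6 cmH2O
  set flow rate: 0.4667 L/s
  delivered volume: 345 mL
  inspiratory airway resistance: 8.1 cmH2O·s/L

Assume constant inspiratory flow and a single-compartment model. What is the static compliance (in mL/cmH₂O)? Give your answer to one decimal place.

39.1

Equation of motion (constant flow): PIP = Vt/C + R·V̇ + PEEP.
Vt/C = PIP − R·V̇ − PEEP = 18.6 − 8.1×0.4667 − 6 = 18.6 − 3.78 − 6 = 8.82 cmH2O.
C = Vt / 8.82 = 345 / 8.82 = 39.116 mL/cmH2O.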